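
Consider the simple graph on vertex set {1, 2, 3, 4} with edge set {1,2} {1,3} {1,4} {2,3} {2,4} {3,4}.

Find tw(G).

A width-3 tree decomposition is:
Bags: B1 = {1, 2, 3, 4}
Tree: (single bag)
A single bag containing all 4 vertices is trivially a valid decomposition of width 3. Conversely, {1, 2, 3, 4} is a clique of size 4, and the vertices of any clique must share a bag in every tree decomposition; so some bag has ≥ 4 vertices and tw(G) ≥ 3. Hence tw(G) = 3 exactly.

3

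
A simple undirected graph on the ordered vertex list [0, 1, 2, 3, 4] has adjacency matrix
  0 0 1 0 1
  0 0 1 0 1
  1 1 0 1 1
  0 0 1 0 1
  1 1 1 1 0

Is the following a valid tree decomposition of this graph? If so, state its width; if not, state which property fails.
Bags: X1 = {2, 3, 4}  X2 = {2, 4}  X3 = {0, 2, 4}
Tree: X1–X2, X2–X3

A tree decomposition must satisfy three properties: every vertex lies in some bag; for every edge, both endpoints lie together in some bag; and for every vertex, the bags containing it form a connected subtree. Here vertex 1 appears in no bag, so the decomposition is invalid.

No — vertex 1 appears in no bag.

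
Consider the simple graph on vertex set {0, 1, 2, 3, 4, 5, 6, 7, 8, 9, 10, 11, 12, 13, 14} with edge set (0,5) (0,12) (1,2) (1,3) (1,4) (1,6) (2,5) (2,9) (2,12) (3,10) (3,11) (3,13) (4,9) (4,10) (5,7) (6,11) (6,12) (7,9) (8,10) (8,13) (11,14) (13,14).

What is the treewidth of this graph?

A width-3 tree decomposition is:
Bags: B1 = {8, 10, 13, 14}  B2 = {3, 10, 13, 14}  B3 = {3, 10, 11, 14}  B4 = {3, 4, 10, 11}  B5 = {1, 3, 4, 11}  B6 = {1, 4, 6, 11}  B7 = {1, 4, 6, 9}  B8 = {1, 2, 6, 9}  B9 = {2, 6, 9, 12}  B10 = {2, 7, 9, 12}  B11 = {2, 5, 7, 12}  B12 = {0, 5, 7, 12}
Tree: B1–B2, B2–B3, B3–B4, B4–B5, B5–B6, B6–B7, B7–B8, B8–B9, B9–B10, B10–B11, B11–B12
Every bag has size at most 4, so the width is 4 − 1 = 3 and tw(G) ≤ 3. For the lower bound: the 4 vertex sets {8,13,14}, {10}, {3}, {1,4,6,11} are disjoint, each induces a connected subgraph, and every pair is joined by at least one edge of G. Contracting each set to a single vertex therefore yields K_{4} as a minor, and since treewidth is minor-monotone, tw(G) ≥ tw(K_{4}) = 3. Therefore the treewidth is 3.

3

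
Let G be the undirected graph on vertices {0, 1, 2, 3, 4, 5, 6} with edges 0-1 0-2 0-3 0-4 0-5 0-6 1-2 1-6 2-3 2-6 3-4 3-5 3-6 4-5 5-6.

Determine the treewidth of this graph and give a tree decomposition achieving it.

Treewidth 3.
Bags: B1 = {0, 3, 5, 6}  B2 = {0, 2, 3, 6}  B3 = {0, 1, 2, 6}  B4 = {0, 3, 4, 5}
Tree: B1–B2, B2–B3, B1–B4

The largest bag has 4 vertices, giving width 3; this decomposition certifies tw(G) ≤ 3. On the other hand G contains the 4-clique {0, 1, 2, 6}. A clique must lie in a single bag of any decomposition, so no decomposition can have width below 3. Combining the bounds, tw(G) = 3.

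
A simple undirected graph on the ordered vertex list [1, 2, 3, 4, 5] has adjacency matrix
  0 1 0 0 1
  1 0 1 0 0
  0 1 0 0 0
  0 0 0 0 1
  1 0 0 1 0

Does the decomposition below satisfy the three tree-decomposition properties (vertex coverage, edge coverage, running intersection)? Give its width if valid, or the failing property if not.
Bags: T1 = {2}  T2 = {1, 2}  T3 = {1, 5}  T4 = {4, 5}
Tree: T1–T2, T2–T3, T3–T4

A tree decomposition must satisfy three properties: every vertex lies in some bag; for every edge, both endpoints lie together in some bag; and for every vertex, the bags containing it form a connected subtree. Here vertex 3 appears in no bag, so the decomposition is invalid.

No — vertex 3 appears in no bag.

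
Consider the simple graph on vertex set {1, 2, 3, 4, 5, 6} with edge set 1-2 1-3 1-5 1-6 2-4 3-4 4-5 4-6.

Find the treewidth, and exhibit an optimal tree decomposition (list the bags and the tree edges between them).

Treewidth 2.
One such decomposition:
Bags: B1 = {1, 4, 5}  B2 = {1, 2, 4}  B3 = {1, 4, 6}  B4 = {1, 3, 4}
Tree: B1–B2, B2–B3, B3–B4

The largest bag has 3 vertices, giving width 2; this decomposition certifies tw(G) ≤ 2. For the lower bound, G contains the cycle 5–1–2–4–5, so G is not a forest; only forests have treewidth ≤ 1, hence tw(G) ≥ 2. The upper and lower bounds meet at 2, so that is the treewidth.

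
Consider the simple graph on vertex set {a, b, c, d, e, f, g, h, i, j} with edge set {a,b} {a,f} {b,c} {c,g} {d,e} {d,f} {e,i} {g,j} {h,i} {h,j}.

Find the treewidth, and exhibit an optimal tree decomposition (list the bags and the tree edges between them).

Treewidth 2.
One optimal decomposition is:
Bags: B1 = {c, g, j}  B2 = {c, h, j}  B3 = {c, h, i}  B4 = {c, e, i}  B5 = {c, d, e}  B6 = {c, d, f}  B7 = {a, c, f}  B8 = {a, b, c}
Tree: B1–B2, B2–B3, B3–B4, B4–B5, B5–B6, B6–B7, B7–B8

Every bag has size at most 3, so the width is 3 − 1 = 2 and tw(G) ≤ 2. The edges c–g–j–h–i–e–d–f–a–b–c form a cycle, so G is not a tree and its treewidth is at least 2. Therefore the treewidth is 2.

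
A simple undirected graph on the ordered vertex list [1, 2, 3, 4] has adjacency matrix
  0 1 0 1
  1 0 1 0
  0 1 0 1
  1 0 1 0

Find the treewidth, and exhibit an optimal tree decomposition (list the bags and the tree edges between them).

The largest bag has 3 vertices, giving width 2; this decomposition certifies tw(G) ≤ 2. For the lower bound, G contains the cycle 4–3–2–1–4, so G is not a forest; only forests have treewidth ≤ 1, hence tw(G) ≥ 2. Hence tw(G) = 2 exactly.

Treewidth 2.
One optimal decomposition is:
Bags: B1 = {2, 3, 4}  B2 = {1, 2, 4}
Tree: B1–B2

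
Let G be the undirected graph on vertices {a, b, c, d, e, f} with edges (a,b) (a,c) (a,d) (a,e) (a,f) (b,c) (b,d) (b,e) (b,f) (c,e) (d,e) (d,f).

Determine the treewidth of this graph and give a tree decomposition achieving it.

Treewidth 3.
Bags: B1 = {a, b, d, f}  B2 = {a, b, d, e}  B3 = {a, b, c, e}
Tree: B1–B2, B2–B3

The largest bag has 4 vertices, giving width 3; this decomposition certifies tw(G) ≤ 3. Conversely, {a, b, d, e} is a clique of size 4, and the vertices of any clique must share a bag in every tree decomposition; so some bag has ≥ 4 vertices and tw(G) ≥ 3. The upper and lower bounds meet at 3, so that is the treewidth.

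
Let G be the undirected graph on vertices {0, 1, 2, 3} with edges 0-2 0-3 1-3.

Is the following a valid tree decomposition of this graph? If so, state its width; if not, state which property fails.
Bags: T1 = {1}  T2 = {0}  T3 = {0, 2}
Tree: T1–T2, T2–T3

No — vertex 3 appears in no bag.

A tree decomposition must satisfy three properties: every vertex lies in some bag; for every edge, both endpoints lie together in some bag; and for every vertex, the bags containing it form a connected subtree. Here vertex 3 appears in no bag, so the decomposition is invalid.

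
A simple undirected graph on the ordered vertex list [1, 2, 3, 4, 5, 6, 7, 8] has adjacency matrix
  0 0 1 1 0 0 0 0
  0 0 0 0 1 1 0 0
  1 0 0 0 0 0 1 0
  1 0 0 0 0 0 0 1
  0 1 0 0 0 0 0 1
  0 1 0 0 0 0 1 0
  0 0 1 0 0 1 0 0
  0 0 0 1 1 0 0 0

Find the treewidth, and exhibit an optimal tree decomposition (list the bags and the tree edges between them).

Treewidth 2.
One optimal decomposition is:
Bags: B1 = {1, 3, 4}  B2 = {3, 4, 7}  B3 = {4, 6, 7}  B4 = {2, 4, 6}  B5 = {2, 4, 5}  B6 = {4, 5, 8}
Tree: B1–B2, B2–B3, B3–B4, B4–B5, B5–B6

Every bag has size at most 3, so the width is 3 − 1 = 2 and tw(G) ≤ 2. For the lower bound, G contains the cycle 4–1–3–7–6–2–5–8–4, so G is not a forest; only forests have treewidth ≤ 1, hence tw(G) ≥ 2. Combining the bounds, tw(G) = 2.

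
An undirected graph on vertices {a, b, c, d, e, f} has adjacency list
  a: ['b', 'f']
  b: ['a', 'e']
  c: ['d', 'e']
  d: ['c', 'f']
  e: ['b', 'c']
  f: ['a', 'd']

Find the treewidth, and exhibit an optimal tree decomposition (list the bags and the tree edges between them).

Every bag has size at most 3, so the width is 3 − 1 = 2 and tw(G) ≤ 2. The edges b–e–c–d–f–a–b form a cycle, so G is not a tree and its treewidth is at least 2. Therefore the treewidth is 2.

Treewidth 2.
One optimal decomposition is:
Bags: B1 = {b, c, e}  B2 = {b, c, d}  B3 = {b, d, f}  B4 = {a, b, f}
Tree: B1–B2, B2–B3, B3–B4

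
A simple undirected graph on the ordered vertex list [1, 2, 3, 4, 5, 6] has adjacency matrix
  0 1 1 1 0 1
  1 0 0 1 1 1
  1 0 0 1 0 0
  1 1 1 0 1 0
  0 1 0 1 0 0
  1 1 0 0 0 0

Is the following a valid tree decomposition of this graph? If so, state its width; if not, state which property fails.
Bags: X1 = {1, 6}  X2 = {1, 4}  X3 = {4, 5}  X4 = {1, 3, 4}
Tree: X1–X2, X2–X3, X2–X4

A tree decomposition must satisfy three properties: every vertex lies in some bag; for every edge, both endpoints lie together in some bag; and for every vertex, the bags containing it form a connected subtree. Here vertex 2 appears in no bag, so the decomposition is invalid.

No — vertex 2 appears in no bag.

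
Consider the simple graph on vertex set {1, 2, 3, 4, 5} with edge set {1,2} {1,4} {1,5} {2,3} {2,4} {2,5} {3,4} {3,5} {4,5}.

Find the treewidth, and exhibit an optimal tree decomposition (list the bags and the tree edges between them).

Every bag has size at most 4, so the width is 4 − 1 = 3 and tw(G) ≤ 3. Conversely, {1, 2, 4, 5} is a clique of size 4, and the vertices of any clique must share a bag in every tree decomposition; so some bag has ≥ 4 vertices and tw(G) ≥ 3. Combining the bounds, tw(G) = 3.

Treewidth 3.
One such decomposition:
Bags: B1 = {1, 2, 4, 5}  B2 = {2, 3, 4, 5}
Tree: B1–B2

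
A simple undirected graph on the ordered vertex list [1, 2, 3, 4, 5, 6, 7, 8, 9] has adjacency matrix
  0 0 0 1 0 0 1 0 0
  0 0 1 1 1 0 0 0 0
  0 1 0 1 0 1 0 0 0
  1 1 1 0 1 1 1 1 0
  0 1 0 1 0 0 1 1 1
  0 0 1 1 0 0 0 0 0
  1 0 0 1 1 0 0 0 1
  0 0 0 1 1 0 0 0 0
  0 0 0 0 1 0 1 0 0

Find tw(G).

2

A width-2 tree decomposition is:
Bags: B1 = {2, 3, 4}  B2 = {3, 4, 6}  B3 = {2, 4, 5}  B4 = {4, 5, 7}  B5 = {5, 7, 9}  B6 = {1, 4, 7}  B7 = {4, 5, 8}
Tree: B1–B2, B1–B3, B3–B4, B4–B5, B4–B6, B3–B7
Every bag has size at most 3, so the width is 3 − 1 = 2 and tw(G) ≤ 2. For the lower bound, the 3 vertices {5, 7, 9} are pairwise adjacent, and any tree decomposition puts a clique entirely inside one bag — forcing width ≥ 2. Hence tw(G) = 2 exactly.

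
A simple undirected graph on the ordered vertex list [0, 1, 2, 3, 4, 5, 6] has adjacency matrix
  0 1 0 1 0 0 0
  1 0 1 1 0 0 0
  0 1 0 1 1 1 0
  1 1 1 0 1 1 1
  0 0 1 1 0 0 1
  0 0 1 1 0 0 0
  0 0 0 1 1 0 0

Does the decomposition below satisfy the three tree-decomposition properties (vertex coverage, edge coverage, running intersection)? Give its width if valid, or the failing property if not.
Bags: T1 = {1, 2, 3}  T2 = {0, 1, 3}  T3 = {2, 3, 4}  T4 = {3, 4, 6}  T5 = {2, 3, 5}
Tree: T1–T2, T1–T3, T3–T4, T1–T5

Yes; width 2.

Every vertex of G appears in some bag (union = {0, 1, 2, 3, 4, 5, 6}); every edge is covered by a bag; and for each vertex v the set of bags containing v is connected in the bag tree. The decomposition is therefore valid. The largest bag has 3 vertices, so the width is 2.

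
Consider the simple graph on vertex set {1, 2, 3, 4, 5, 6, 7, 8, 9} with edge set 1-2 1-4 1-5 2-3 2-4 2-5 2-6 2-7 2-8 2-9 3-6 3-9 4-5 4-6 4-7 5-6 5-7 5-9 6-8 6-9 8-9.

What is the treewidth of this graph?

A width-3 tree decomposition is:
Bags: B1 = {2, 5, 6, 9}  B2 = {2, 4, 5, 6}  B3 = {2, 4, 5, 7}  B4 = {2, 6, 8, 9}  B5 = {1, 2, 4, 5}  B6 = {2, 3, 6, 9}
Tree: B1–B2, B2–B3, B1–B4, B2–B5, B1–B6
Each bag holds 4 vertices, so the decomposition has width 3, which upper-bounds the treewidth. On the other hand G contains the 4-clique {2, 6, 8, 9}. A clique must lie in a single bag of any decomposition, so no decomposition can have width below 3. Hence tw(G) = 3 exactly.

3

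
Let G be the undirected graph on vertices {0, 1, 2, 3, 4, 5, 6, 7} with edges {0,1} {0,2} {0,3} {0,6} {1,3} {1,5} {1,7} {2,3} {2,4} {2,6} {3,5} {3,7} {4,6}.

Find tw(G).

A width-2 tree decomposition is:
Bags: B1 = {0, 2, 3}  B2 = {0, 1, 3}  B3 = {0, 2, 6}  B4 = {1, 3, 5}  B5 = {2, 4, 6}  B6 = {1, 3, 7}
Tree: B1–B2, B1–B3, B2–B4, B3–B5, B4–B6
Each bag holds 3 vertices, so the decomposition has width 2, which upper-bounds the treewidth. On the other hand G contains the 3-clique {0, 1, 3}. A clique must lie in a single bag of any decomposition, so no decomposition can have width below 2. Combining the bounds, tw(G) = 2.

2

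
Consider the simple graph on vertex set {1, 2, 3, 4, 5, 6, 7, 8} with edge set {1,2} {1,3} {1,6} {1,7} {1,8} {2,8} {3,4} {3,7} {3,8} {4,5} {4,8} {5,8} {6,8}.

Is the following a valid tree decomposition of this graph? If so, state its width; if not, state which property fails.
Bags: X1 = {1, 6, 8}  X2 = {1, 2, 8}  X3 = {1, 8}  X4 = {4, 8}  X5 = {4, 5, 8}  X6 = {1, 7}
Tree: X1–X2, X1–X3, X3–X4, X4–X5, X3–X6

A tree decomposition must satisfy three properties: every vertex lies in some bag; for every edge, both endpoints lie together in some bag; and for every vertex, the bags containing it form a connected subtree. Here vertex 3 appears in no bag, so the decomposition is invalid.

No — vertex 3 appears in no bag.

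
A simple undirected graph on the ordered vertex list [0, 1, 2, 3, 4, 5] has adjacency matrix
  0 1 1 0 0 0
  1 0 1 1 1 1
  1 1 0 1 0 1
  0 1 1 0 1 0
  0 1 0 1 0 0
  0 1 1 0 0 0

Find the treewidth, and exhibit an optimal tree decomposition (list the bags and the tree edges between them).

Treewidth 2.
One optimal decomposition is:
Bags: B1 = {1, 2, 3}  B2 = {0, 1, 2}  B3 = {1, 3, 4}  B4 = {1, 2, 5}
Tree: B1–B2, B1–B3, B1–B4

Each bag holds 3 vertices, so the decomposition has width 2, which upper-bounds the treewidth. Conversely, {0, 1, 2} is a clique of size 3, and the vertices of any clique must share a bag in every tree decomposition; so some bag has ≥ 3 vertices and tw(G) ≥ 2. Hence tw(G) = 2 exactly.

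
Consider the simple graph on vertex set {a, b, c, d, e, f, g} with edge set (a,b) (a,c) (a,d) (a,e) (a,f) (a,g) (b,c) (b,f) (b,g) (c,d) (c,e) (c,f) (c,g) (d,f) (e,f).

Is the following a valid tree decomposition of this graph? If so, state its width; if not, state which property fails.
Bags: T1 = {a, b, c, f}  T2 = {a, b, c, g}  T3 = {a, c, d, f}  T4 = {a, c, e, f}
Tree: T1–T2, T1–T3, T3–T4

Yes; width 3.

Every vertex of G appears in some bag (union = {a, b, c, d, e, f, g}); every edge is covered by a bag; and for each vertex v the set of bags containing v is connected in the bag tree. The decomposition is therefore valid. The largest bag has 4 vertices, so the width is 3.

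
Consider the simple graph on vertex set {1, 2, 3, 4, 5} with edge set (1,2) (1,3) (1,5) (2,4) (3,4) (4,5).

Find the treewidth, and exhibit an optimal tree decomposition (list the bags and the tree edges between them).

Treewidth 2.
Bags: B1 = {1, 2, 4}  B2 = {1, 4, 5}  B3 = {1, 3, 4}
Tree: B1–B2, B2–B3

Each bag holds 3 vertices, so the decomposition has width 2, which upper-bounds the treewidth. For the lower bound, G contains the cycle 2–1–5–4–2, so G is not a forest; only forests have treewidth ≤ 1, hence tw(G) ≥ 2. Combining the bounds, tw(G) = 2.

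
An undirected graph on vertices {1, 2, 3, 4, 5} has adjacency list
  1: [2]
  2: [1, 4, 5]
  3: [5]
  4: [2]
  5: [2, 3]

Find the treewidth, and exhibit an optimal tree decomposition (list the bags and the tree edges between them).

Treewidth 1.
One such decomposition:
Bags: B1 = {3, 5}  B2 = {2, 5}  B3 = {1, 2}  B4 = {2, 4}
Tree: B1–B2, B2–B3, B3–B4

Each bag holds 2 vertices, so the decomposition has width 1, which upper-bounds the treewidth. Since G has at least one edge (e.g. 5–3), it is not an edgeless graph, so tw(G) ≥ 1. Hence tw(G) = 1 exactly.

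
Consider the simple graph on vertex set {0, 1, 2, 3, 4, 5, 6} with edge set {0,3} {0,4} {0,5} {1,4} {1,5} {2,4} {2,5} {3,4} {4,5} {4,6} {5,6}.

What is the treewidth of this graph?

A width-2 tree decomposition is:
Bags: B1 = {1, 4, 5}  B2 = {2, 4, 5}  B3 = {4, 5, 6}  B4 = {0, 4, 5}  B5 = {0, 3, 4}
Tree: B1–B2, B2–B3, B1–B4, B4–B5
Every bag has size at most 3, so the width is 3 − 1 = 2 and tw(G) ≤ 2. On the other hand G contains the 3-clique {0, 3, 4}. A clique must lie in a single bag of any decomposition, so no decomposition can have width below 2. Combining the bounds, tw(G) = 2.

2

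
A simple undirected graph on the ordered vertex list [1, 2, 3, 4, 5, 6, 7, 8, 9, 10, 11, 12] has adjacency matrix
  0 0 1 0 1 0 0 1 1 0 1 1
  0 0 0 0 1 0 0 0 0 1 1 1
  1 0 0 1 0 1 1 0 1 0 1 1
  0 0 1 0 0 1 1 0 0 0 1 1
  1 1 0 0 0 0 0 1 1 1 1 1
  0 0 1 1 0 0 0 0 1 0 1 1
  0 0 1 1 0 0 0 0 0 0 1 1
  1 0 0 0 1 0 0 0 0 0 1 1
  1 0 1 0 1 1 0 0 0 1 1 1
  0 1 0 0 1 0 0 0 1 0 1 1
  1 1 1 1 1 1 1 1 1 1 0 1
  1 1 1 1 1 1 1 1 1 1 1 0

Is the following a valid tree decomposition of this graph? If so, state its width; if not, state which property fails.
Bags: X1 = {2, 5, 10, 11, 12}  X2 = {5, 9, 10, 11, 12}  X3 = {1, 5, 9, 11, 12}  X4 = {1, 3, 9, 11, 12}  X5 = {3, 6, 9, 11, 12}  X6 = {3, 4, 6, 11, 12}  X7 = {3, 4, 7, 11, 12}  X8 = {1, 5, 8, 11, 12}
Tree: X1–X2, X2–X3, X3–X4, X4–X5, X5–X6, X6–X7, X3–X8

Yes; width 4.

Every vertex of G appears in some bag (union = {1, 2, 3, 4, 5, 6, 7, 8, 9, 10, 11, 12}); every edge is covered by a bag; and for each vertex v the set of bags containing v is connected in the bag tree. The decomposition is therefore valid. The largest bag has 5 vertices, so the width is 4.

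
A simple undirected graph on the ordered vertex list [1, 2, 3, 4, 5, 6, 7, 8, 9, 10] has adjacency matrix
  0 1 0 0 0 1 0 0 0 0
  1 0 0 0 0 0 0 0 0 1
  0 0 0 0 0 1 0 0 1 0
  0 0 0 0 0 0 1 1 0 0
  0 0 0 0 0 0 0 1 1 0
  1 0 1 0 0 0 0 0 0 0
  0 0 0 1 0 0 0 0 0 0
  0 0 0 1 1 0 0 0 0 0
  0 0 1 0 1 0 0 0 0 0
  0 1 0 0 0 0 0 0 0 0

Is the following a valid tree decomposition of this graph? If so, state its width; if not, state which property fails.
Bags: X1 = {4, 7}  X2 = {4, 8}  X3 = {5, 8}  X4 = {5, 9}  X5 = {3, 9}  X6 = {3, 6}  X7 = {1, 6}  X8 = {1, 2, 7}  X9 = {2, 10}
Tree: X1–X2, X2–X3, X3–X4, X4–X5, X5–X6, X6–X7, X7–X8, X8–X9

A tree decomposition must satisfy three properties: every vertex lies in some bag; for every edge, both endpoints lie together in some bag; and for every vertex, the bags containing it form a connected subtree. Here bags containing vertex 7 are not connected in the tree, so the decomposition is invalid.

No — bags containing vertex 7 are not connected in the tree.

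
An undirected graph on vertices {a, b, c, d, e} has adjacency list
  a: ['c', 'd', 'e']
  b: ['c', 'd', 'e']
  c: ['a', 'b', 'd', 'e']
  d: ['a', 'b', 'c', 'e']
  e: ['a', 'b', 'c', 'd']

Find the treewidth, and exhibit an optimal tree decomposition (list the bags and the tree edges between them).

Every bag has size at most 4, so the width is 4 − 1 = 3 and tw(G) ≤ 3. For the lower bound, the 4 vertices {a, c, d, e} are pairwise adjacent, and any tree decomposition puts a clique entirely inside one bag — forcing width ≥ 3. The upper and lower bounds meet at 3, so that is the treewidth.

Treewidth 3.
One such decomposition:
Bags: B1 = {b, c, d, e}  B2 = {a, c, d, e}
Tree: B1–B2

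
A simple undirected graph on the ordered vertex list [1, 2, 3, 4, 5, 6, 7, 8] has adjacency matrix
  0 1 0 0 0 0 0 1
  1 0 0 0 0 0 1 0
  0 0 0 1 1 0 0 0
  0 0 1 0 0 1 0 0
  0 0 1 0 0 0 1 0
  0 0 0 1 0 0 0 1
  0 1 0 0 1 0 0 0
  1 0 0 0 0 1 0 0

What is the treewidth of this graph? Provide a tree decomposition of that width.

Each bag holds 3 vertices, so the decomposition has width 2, which upper-bounds the treewidth. Since 5–3–4–6–8–1–2–7–5 is a cycle in G, G is not acyclic. Forests are exactly the graphs of treewidth ≤ 1, so tw(G) ≥ 2. The upper and lower bounds meet at 2, so that is the treewidth.

Treewidth 2.
One such decomposition:
Bags: B1 = {3, 4, 5}  B2 = {4, 5, 6}  B3 = {5, 6, 8}  B4 = {1, 5, 8}  B5 = {1, 2, 5}  B6 = {2, 5, 7}
Tree: B1–B2, B2–B3, B3–B4, B4–B5, B5–B6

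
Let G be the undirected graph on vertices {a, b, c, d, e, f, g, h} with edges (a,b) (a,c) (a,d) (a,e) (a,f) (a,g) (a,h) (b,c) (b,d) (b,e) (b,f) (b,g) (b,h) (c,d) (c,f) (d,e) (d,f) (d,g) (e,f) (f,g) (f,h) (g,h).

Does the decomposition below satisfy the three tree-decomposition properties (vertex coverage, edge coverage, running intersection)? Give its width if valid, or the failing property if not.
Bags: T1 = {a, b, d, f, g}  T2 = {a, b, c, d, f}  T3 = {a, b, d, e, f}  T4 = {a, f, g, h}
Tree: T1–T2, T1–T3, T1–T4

No — edge (b,h) lies in no bag.

A tree decomposition must satisfy three properties: every vertex lies in some bag; for every edge, both endpoints lie together in some bag; and for every vertex, the bags containing it form a connected subtree. Here edge (b,h) lies in no bag, so the decomposition is invalid.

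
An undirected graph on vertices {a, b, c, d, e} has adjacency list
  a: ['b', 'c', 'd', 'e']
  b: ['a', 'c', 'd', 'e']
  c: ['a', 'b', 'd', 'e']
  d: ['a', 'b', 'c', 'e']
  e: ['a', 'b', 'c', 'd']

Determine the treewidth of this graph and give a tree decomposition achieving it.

With just one bag of size 5, the width is 5 − 1 = 4, so tw(G) ≤ 4. On the other hand G contains the 5-clique {a, b, c, d, e}. A clique must lie in a single bag of any decomposition, so no decomposition can have width below 4. The upper and lower bounds meet at 4, so that is the treewidth.

Treewidth 4.
Bags: B1 = {a, b, c, d, e}
Tree: (single bag)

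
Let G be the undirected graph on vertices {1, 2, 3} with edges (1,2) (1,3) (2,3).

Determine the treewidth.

2

A width-2 tree decomposition is:
Bags: B1 = {1, 2, 3}
Tree: (single bag)
With just one bag of size 3, the width is 3 − 1 = 2, so tw(G) ≤ 2. On the other hand G contains the 3-clique {1, 2, 3}. A clique must lie in a single bag of any decomposition, so no decomposition can have width below 2. Therefore the treewidth is 2.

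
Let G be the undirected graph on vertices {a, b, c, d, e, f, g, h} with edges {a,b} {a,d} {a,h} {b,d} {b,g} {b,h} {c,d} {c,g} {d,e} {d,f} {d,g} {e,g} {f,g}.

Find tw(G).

A width-2 tree decomposition is:
Bags: B1 = {b, d, g}  B2 = {d, e, g}  B3 = {d, f, g}  B4 = {a, b, d}  B5 = {a, b, h}  B6 = {c, d, g}
Tree: B1–B2, B1–B3, B1–B4, B4–B5, B2–B6
The largest bag has 3 vertices, giving width 2; this decomposition certifies tw(G) ≤ 2. Conversely, {d, e, g} is a clique of size 3, and the vertices of any clique must share a bag in every tree decomposition; so some bag has ≥ 3 vertices and tw(G) ≥ 2. Hence tw(G) = 2 exactly.

2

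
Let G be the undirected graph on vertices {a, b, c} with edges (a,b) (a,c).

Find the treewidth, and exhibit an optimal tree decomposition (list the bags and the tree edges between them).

Treewidth 1.
One such decomposition:
Bags: B1 = {a, c}  B2 = {a, b}
Tree: B1–B2

Every bag has size at most 2, so the width is 2 − 1 = 1 and tw(G) ≤ 1. Since G has at least one edge (e.g. a–c), it is not an edgeless graph, so tw(G) ≥ 1. Hence tw(G) = 1 exactly.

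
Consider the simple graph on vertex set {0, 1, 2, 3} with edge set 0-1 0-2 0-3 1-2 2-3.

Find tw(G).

A width-2 tree decomposition is:
Bags: B1 = {0, 1, 2}  B2 = {0, 2, 3}
Tree: B1–B2
Each bag holds 3 vertices, so the decomposition has width 2, which upper-bounds the treewidth. On the other hand G contains the 3-clique {0, 1, 2}. A clique must lie in a single bag of any decomposition, so no decomposition can have width below 2. Therefore the treewidth is 2.

2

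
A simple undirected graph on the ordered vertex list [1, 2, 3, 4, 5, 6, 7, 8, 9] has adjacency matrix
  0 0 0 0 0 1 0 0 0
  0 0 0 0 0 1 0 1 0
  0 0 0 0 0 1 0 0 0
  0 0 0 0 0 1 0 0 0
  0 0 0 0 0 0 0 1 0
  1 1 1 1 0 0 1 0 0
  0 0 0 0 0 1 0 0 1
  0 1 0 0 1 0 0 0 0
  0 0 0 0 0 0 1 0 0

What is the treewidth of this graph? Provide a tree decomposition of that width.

Every bag has size at most 2, so the width is 2 − 1 = 1 and tw(G) ≤ 1. Since G has at least one edge (e.g. 6–1), it is not an edgeless graph, so tw(G) ≥ 1. Therefore the treewidth is 1.

Treewidth 1.
One optimal decomposition is:
Bags: B1 = {1, 6}  B2 = {3, 6}  B3 = {6, 7}  B4 = {2, 6}  B5 = {4, 6}  B6 = {7, 9}  B7 = {2, 8}  B8 = {5, 8}
Tree: B1–B2, B1–B3, B1–B4, B3–B5, B3–B6, B4–B7, B7–B8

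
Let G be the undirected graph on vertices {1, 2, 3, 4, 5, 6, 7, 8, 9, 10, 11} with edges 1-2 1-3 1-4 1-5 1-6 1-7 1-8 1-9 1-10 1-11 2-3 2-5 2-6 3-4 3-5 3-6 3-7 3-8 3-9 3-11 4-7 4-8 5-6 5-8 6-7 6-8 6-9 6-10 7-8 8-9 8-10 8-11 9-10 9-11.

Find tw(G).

A width-4 tree decomposition is:
Bags: B1 = {1, 3, 5, 6, 8}  B2 = {1, 3, 6, 8, 9}  B3 = {1, 3, 6, 7, 8}  B4 = {1, 3, 8, 9, 11}  B5 = {1, 2, 3, 5, 6}  B6 = {1, 6, 8, 9, 10}  B7 = {1, 3, 4, 7, 8}
Tree: B1–B2, B1–B3, B2–B4, B1–B5, B2–B6, B3–B7
Each bag holds 5 vertices, so the decomposition has width 4, which upper-bounds the treewidth. On the other hand G contains the 5-clique {1, 6, 8, 9, 10}. A clique must lie in a single bag of any decomposition, so no decomposition can have width below 4. Combining the bounds, tw(G) = 4.

4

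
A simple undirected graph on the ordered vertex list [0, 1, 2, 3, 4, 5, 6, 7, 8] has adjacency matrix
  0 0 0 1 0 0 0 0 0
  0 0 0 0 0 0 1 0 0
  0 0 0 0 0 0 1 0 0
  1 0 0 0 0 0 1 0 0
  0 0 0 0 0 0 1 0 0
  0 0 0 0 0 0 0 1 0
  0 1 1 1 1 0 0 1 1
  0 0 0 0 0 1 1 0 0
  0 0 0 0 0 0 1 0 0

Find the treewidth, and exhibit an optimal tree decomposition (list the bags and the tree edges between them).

Treewidth 1.
One such decomposition:
Bags: B1 = {6, 7}  B2 = {2, 6}  B3 = {1, 6}  B4 = {6, 8}  B5 = {3, 6}  B6 = {4, 6}  B7 = {5, 7}  B8 = {0, 3}
Tree: B1–B2, B1–B3, B1–B4, B4–B5, B1–B6, B1–B7, B5–B8

The largest bag has 2 vertices, giving width 1; this decomposition certifies tw(G) ≤ 1. Since G has at least one edge (e.g. 6–7), it is not an edgeless graph, so tw(G) ≥ 1. The upper and lower bounds meet at 1, so that is the treewidth.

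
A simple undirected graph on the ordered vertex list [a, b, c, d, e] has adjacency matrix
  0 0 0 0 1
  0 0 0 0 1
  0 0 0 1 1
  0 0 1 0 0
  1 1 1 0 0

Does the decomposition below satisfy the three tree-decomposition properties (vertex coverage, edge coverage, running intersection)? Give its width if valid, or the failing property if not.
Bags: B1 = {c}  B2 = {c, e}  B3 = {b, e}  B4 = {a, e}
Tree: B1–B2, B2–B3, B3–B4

No — vertex d appears in no bag.

A tree decomposition must satisfy three properties: every vertex lies in some bag; for every edge, both endpoints lie together in some bag; and for every vertex, the bags containing it form a connected subtree. Here vertex d appears in no bag, so the decomposition is invalid.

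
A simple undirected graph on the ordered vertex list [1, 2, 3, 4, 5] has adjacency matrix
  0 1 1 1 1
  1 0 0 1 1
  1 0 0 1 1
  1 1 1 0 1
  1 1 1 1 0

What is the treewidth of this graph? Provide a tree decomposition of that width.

The largest bag has 4 vertices, giving width 3; this decomposition certifies tw(G) ≤ 3. For the lower bound, the 4 vertices {1, 2, 4, 5} are pairwise adjacent, and any tree decomposition puts a clique entirely inside one bag — forcing width ≥ 3. Combining the bounds, tw(G) = 3.

Treewidth 3.
One optimal decomposition is:
Bags: B1 = {1, 2, 4, 5}  B2 = {1, 3, 4, 5}
Tree: B1–B2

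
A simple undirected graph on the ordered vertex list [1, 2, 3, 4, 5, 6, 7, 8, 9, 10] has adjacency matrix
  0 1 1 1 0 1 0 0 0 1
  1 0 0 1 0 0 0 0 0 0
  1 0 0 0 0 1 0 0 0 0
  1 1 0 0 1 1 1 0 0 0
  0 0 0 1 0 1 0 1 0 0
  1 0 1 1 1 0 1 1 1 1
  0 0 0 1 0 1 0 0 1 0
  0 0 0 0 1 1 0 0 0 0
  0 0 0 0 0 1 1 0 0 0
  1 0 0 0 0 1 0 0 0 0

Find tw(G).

2

A width-2 tree decomposition is:
Bags: B1 = {1, 4, 6}  B2 = {1, 3, 6}  B3 = {1, 2, 4}  B4 = {4, 6, 7}  B5 = {1, 6, 10}  B6 = {4, 5, 6}  B7 = {6, 7, 9}  B8 = {5, 6, 8}
Tree: B1–B2, B1–B3, B1–B4, B2–B5, B1–B6, B4–B7, B6–B8
Every bag has size at most 3, so the width is 3 − 1 = 2 and tw(G) ≤ 2. On the other hand G contains the 3-clique {1, 2, 4}. A clique must lie in a single bag of any decomposition, so no decomposition can have width below 2. Therefore the treewidth is 2.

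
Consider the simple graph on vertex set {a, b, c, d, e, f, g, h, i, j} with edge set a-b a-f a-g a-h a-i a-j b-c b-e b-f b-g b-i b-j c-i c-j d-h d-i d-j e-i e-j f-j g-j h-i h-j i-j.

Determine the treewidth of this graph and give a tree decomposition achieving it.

Treewidth 3.
One optimal decomposition is:
Bags: B1 = {b, e, i, j}  B2 = {b, c, i, j}  B3 = {a, b, i, j}  B4 = {a, h, i, j}  B5 = {a, b, g, j}  B6 = {d, h, i, j}  B7 = {a, b, f, j}
Tree: B1–B2, B1–B3, B3–B4, B3–B5, B4–B6, B3–B7

Each bag holds 4 vertices, so the decomposition has width 3, which upper-bounds the treewidth. For the lower bound, the 4 vertices {d, h, i, j} are pairwise adjacent, and any tree decomposition puts a clique entirely inside one bag — forcing width ≥ 3. Combining the bounds, tw(G) = 3.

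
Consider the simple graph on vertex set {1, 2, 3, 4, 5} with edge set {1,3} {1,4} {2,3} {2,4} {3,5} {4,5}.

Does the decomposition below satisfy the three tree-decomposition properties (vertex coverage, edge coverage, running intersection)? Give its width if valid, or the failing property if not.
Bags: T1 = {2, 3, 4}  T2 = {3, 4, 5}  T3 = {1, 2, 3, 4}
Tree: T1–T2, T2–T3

No — bags containing vertex 2 are not connected in the tree.

A tree decomposition must satisfy three properties: every vertex lies in some bag; for every edge, both endpoints lie together in some bag; and for every vertex, the bags containing it form a connected subtree. Here bags containing vertex 2 are not connected in the tree, so the decomposition is invalid.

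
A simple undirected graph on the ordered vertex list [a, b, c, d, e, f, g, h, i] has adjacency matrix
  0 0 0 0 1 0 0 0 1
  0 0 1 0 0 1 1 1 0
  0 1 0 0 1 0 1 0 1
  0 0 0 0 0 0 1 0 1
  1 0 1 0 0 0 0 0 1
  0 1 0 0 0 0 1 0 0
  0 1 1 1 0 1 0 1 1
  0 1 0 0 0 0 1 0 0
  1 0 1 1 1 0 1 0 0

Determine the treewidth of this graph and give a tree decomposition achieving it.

Treewidth 2.
One such decomposition:
Bags: B1 = {b, f, g}  B2 = {b, c, g}  B3 = {b, g, h}  B4 = {c, g, i}  B5 = {d, g, i}  B6 = {c, e, i}  B7 = {a, e, i}
Tree: B1–B2, B2–B3, B2–B4, B4–B5, B4–B6, B6–B7

Each bag holds 3 vertices, so the decomposition has width 2, which upper-bounds the treewidth. Conversely, {d, g, i} is a clique of size 3, and the vertices of any clique must share a bag in every tree decomposition; so some bag has ≥ 3 vertices and tw(G) ≥ 2. Combining the bounds, tw(G) = 2.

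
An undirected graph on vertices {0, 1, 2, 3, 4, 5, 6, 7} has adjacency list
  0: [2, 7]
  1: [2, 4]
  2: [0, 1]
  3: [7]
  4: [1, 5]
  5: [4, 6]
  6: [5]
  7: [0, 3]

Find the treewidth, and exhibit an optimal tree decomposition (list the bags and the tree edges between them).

Treewidth 1.
One such decomposition:
Bags: B1 = {5, 6}  B2 = {4, 5}  B3 = {1, 4}  B4 = {1, 2}  B5 = {0, 2}  B6 = {0, 7}  B7 = {3, 7}
Tree: B1–B2, B2–B3, B3–B4, B4–B5, B5–B6, B6–B7

Each bag holds 2 vertices, so the decomposition has width 1, which upper-bounds the treewidth. Any graph with an edge has treewidth ≥ 1, and G has the edge 6–5. The upper and lower bounds meet at 1, so that is the treewidth.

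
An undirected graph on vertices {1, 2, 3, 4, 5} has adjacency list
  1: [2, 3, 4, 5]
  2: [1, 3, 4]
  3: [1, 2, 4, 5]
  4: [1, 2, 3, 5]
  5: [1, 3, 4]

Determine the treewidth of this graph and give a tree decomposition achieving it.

Treewidth 3.
One such decomposition:
Bags: B1 = {1, 2, 3, 4}  B2 = {1, 3, 4, 5}
Tree: B1–B2

Every bag has size at most 4, so the width is 4 − 1 = 3 and tw(G) ≤ 3. For the lower bound, the 4 vertices {1, 2, 3, 4} are pairwise adjacent, and any tree decomposition puts a clique entirely inside one bag — forcing width ≥ 3. Therefore the treewidth is 3.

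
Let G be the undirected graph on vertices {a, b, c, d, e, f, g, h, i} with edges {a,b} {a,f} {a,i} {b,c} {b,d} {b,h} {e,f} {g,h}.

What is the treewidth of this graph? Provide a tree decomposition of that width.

Treewidth 1.
One optimal decomposition is:
Bags: B1 = {a, b}  B2 = {b, d}  B3 = {a, f}  B4 = {b, h}  B5 = {e, f}  B6 = {a, i}  B7 = {b, c}  B8 = {g, h}
Tree: B1–B2, B1–B3, B2–B4, B3–B5, B3–B6, B4–B7, B4–B8

Each bag holds 2 vertices, so the decomposition has width 1, which upper-bounds the treewidth. Any graph with an edge has treewidth ≥ 1, and G has the edge a–b. Combining the bounds, tw(G) = 1.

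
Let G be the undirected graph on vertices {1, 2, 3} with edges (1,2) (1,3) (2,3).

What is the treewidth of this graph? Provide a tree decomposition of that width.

A single bag containing all 3 vertices is trivially a valid decomposition of width 2. On the other hand G contains the 3-clique {1, 2, 3}. A clique must lie in a single bag of any decomposition, so no decomposition can have width below 2. The upper and lower bounds meet at 2, so that is the treewidth.

Treewidth 2.
One such decomposition:
Bags: B1 = {1, 2, 3}
Tree: (single bag)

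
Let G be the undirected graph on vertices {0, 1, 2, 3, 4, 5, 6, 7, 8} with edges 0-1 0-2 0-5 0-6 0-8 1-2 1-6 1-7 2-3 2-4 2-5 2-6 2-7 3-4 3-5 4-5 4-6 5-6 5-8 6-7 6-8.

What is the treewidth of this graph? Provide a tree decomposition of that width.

Treewidth 3.
Bags: B1 = {0, 5, 6, 8}  B2 = {0, 2, 5, 6}  B3 = {2, 4, 5, 6}  B4 = {0, 1, 2, 6}  B5 = {1, 2, 6, 7}  B6 = {2, 3, 4, 5}
Tree: B1–B2, B2–B3, B2–B4, B4–B5, B3–B6

Each bag holds 4 vertices, so the decomposition has width 3, which upper-bounds the treewidth. On the other hand G contains the 4-clique {0, 5, 6, 8}. A clique must lie in a single bag of any decomposition, so no decomposition can have width below 3. Combining the bounds, tw(G) = 3.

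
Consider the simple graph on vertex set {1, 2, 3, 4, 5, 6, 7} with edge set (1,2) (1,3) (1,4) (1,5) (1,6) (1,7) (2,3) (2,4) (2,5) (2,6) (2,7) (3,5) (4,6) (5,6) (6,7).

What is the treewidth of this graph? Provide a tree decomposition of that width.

Treewidth 3.
One optimal decomposition is:
Bags: B1 = {1, 2, 6, 7}  B2 = {1, 2, 5, 6}  B3 = {1, 2, 3, 5}  B4 = {1, 2, 4, 6}
Tree: B1–B2, B2–B3, B1–B4

The largest bag has 4 vertices, giving width 3; this decomposition certifies tw(G) ≤ 3. On the other hand G contains the 4-clique {1, 2, 3, 5}. A clique must lie in a single bag of any decomposition, so no decomposition can have width below 3. Hence tw(G) = 3 exactly.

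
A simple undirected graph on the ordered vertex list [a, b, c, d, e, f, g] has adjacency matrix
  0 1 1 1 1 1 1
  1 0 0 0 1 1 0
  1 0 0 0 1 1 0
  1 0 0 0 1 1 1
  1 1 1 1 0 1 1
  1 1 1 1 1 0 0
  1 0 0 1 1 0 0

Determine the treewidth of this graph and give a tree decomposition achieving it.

Each bag holds 4 vertices, so the decomposition has width 3, which upper-bounds the treewidth. Conversely, {a, d, e, g} is a clique of size 4, and the vertices of any clique must share a bag in every tree decomposition; so some bag has ≥ 4 vertices and tw(G) ≥ 3. The upper and lower bounds meet at 3, so that is the treewidth.

Treewidth 3.
Bags: B1 = {a, d, e, g}  B2 = {a, d, e, f}  B3 = {a, c, e, f}  B4 = {a, b, e, f}
Tree: B1–B2, B2–B3, B3–B4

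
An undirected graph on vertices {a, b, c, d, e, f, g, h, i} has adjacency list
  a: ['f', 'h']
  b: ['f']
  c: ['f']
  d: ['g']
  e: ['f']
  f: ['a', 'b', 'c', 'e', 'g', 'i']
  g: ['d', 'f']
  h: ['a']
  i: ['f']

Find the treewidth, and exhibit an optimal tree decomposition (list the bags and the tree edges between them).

Treewidth 1.
One such decomposition:
Bags: B1 = {f, g}  B2 = {c, f}  B3 = {e, f}  B4 = {a, f}  B5 = {d, g}  B6 = {f, i}  B7 = {a, h}  B8 = {b, f}
Tree: B1–B2, B2–B3, B3–B4, B1–B5, B3–B6, B4–B7, B6–B8

Every bag has size at most 2, so the width is 2 − 1 = 1 and tw(G) ≤ 1. Any graph with an edge has treewidth ≥ 1, and G has the edge f–g. Therefore the treewidth is 1.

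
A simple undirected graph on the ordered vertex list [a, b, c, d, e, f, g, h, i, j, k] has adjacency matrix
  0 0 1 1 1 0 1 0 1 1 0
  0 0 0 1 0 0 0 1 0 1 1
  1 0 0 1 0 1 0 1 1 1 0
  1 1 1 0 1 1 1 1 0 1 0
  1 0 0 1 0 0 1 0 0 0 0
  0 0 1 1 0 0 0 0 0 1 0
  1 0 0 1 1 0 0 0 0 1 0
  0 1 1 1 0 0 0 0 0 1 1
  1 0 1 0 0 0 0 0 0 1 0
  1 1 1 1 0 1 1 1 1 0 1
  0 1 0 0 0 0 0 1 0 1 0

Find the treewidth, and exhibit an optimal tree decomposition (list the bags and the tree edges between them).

Treewidth 3.
One such decomposition:
Bags: B1 = {a, c, d, j}  B2 = {a, c, i, j}  B3 = {c, d, f, j}  B4 = {c, d, h, j}  B5 = {b, d, h, j}  B6 = {a, d, g, j}  B7 = {a, d, e, g}  B8 = {b, h, j, k}
Tree: B1–B2, B1–B3, B1–B4, B4–B5, B1–B6, B6–B7, B5–B8

The largest bag has 4 vertices, giving width 3; this decomposition certifies tw(G) ≤ 3. For the lower bound, the 4 vertices {a, d, g, j} are pairwise adjacent, and any tree decomposition puts a clique entirely inside one bag — forcing width ≥ 3. Hence tw(G) = 3 exactly.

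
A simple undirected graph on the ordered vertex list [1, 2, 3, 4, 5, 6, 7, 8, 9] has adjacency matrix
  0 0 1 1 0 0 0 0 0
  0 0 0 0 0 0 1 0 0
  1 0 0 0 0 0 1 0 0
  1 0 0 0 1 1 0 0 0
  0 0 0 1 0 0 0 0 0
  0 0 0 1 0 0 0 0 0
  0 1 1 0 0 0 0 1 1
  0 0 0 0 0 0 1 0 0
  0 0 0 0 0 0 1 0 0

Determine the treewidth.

A width-1 tree decomposition is:
Bags: B1 = {1, 3}  B2 = {3, 7}  B3 = {2, 7}  B4 = {7, 9}  B5 = {1, 4}  B6 = {4, 5}  B7 = {4, 6}  B8 = {7, 8}
Tree: B1–B2, B2–B3, B3–B4, B1–B5, B5–B6, B6–B7, B2–B8
The largest bag has 2 vertices, giving width 1; this decomposition certifies tw(G) ≤ 1. Any graph with an edge has treewidth ≥ 1, and G has the edge 1–3. Therefore the treewidth is 1.

1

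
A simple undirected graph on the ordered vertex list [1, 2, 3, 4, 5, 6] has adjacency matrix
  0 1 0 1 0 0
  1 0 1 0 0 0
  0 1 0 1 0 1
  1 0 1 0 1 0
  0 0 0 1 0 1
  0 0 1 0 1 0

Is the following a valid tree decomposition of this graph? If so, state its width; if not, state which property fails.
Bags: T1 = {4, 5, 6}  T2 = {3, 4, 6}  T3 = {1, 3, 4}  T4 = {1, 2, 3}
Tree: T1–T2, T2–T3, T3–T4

Yes; width 2.

Checking the three conditions: (i) the bags cover all of {1, 2, 3, 4, 5, 6}; (ii) for each edge, some bag contains both endpoints; (iii) the bags containing any fixed vertex form a subtree. All hold, so the decomposition is valid with width 3 − 1 = 2.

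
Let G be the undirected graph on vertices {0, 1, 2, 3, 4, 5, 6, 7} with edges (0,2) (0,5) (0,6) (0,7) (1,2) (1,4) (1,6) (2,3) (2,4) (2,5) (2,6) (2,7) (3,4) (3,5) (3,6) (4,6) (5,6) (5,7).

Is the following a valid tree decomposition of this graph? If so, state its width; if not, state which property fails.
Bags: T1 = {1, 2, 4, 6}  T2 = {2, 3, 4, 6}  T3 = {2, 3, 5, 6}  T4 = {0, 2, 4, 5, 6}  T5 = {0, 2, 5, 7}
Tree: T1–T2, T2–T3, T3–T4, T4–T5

A tree decomposition must satisfy three properties: every vertex lies in some bag; for every edge, both endpoints lie together in some bag; and for every vertex, the bags containing it form a connected subtree. Here bags containing vertex 4 are not connected in the tree, so the decomposition is invalid.

No — bags containing vertex 4 are not connected in the tree.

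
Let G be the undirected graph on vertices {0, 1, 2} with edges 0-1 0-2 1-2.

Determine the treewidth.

2

A width-2 tree decomposition is:
Bags: B1 = {0, 1, 2}
Tree: (single bag)
A single bag containing all 3 vertices is trivially a valid decomposition of width 2. Conversely, {0, 1, 2} is a clique of size 3, and the vertices of any clique must share a bag in every tree decomposition; so some bag has ≥ 3 vertices and tw(G) ≥ 2. Combining the bounds, tw(G) = 2.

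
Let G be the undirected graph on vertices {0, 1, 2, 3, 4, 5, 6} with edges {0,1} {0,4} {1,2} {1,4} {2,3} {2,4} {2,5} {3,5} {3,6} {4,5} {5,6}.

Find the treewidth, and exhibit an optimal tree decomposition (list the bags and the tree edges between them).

Treewidth 2.
One optimal decomposition is:
Bags: B1 = {2, 4, 5}  B2 = {1, 2, 4}  B3 = {0, 1, 4}  B4 = {2, 3, 5}  B5 = {3, 5, 6}
Tree: B1–B2, B2–B3, B1–B4, B4–B5

The largest bag has 3 vertices, giving width 2; this decomposition certifies tw(G) ≤ 2. For the lower bound, the 3 vertices {0, 1, 4} are pairwise adjacent, and any tree decomposition puts a clique entirely inside one bag — forcing width ≥ 2. Therefore the treewidth is 2.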